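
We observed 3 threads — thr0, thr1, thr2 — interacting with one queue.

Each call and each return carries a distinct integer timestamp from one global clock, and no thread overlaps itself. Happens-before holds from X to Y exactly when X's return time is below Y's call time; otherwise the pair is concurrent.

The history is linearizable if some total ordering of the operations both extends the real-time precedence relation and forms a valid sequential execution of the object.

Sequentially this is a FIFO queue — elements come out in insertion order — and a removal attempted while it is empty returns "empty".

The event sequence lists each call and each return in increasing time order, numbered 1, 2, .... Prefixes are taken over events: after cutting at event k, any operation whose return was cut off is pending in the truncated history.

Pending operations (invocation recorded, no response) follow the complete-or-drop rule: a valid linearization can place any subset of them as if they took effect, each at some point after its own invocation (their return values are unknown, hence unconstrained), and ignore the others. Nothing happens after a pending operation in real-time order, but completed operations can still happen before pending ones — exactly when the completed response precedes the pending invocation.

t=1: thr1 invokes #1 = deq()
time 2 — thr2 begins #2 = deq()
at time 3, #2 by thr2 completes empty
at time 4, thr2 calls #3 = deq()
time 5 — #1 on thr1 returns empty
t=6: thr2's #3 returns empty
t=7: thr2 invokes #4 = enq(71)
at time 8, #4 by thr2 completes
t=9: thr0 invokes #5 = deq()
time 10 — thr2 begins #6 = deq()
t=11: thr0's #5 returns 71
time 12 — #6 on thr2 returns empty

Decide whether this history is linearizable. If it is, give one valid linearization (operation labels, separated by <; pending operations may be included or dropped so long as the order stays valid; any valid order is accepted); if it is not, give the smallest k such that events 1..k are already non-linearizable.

linearizable — witness: #1 < #2 < #3 < #4 < #5 < #6

1. #1 deq() → empty, leaving queue <>
2. #2 deq() → empty, leaving queue <>
3. #3 deq() → empty, leaving queue <>
4. #4 enq(71), leaving queue <71>
5. #5 deq() → 71, leaving queue <>
6. #6 deq() → empty, leaving queue <>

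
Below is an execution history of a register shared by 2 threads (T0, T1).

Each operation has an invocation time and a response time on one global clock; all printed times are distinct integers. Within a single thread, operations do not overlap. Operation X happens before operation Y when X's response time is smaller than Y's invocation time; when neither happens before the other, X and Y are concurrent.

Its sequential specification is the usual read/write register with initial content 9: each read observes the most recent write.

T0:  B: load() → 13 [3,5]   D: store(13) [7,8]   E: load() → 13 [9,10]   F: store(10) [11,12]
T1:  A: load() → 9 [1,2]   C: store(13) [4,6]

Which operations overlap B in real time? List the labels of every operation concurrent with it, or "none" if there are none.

B spans [3,5]: anything still running between times 3 and 5 counts as concurrent
A [1,2]: before
C [4,6]: concurrent
D [7,8]: after
E [9,10]: after
F [11,12]: after

C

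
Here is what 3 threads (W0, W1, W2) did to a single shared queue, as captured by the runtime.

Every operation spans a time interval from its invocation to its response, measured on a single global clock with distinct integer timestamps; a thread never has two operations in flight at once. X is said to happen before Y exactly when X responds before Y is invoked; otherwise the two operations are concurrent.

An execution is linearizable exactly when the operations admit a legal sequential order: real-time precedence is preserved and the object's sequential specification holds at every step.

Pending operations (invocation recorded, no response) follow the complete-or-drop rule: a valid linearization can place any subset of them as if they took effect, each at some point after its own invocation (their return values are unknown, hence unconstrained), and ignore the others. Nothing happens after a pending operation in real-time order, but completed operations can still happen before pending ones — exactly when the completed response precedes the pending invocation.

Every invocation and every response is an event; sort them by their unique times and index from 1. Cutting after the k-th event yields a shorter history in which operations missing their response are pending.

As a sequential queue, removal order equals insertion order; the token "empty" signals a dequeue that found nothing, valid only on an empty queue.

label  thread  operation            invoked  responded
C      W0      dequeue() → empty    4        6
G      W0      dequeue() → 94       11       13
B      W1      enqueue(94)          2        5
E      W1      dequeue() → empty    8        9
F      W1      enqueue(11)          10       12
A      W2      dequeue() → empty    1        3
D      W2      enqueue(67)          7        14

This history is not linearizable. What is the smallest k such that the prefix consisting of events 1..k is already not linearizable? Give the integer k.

9

events 1..8 are still linearizable — one witness is A, C, B:
after step 1 (A dequeue() → empty): queue <>
after step 2 (C dequeue() → empty): queue <>
after step 3 (B enqueue(94)): queue <94>
at event 9 (E's time-9 response) nothing linearizes any more
completion choices over the 1 pending operation (D) were checked; none helps
one such order, A, B, C, E (pending dropped), breaks at step 3 where C dequeue() → empty is illegal
one such order, A, C, B, E (pending dropped), breaks at step 4 where E dequeue() → empty is illegal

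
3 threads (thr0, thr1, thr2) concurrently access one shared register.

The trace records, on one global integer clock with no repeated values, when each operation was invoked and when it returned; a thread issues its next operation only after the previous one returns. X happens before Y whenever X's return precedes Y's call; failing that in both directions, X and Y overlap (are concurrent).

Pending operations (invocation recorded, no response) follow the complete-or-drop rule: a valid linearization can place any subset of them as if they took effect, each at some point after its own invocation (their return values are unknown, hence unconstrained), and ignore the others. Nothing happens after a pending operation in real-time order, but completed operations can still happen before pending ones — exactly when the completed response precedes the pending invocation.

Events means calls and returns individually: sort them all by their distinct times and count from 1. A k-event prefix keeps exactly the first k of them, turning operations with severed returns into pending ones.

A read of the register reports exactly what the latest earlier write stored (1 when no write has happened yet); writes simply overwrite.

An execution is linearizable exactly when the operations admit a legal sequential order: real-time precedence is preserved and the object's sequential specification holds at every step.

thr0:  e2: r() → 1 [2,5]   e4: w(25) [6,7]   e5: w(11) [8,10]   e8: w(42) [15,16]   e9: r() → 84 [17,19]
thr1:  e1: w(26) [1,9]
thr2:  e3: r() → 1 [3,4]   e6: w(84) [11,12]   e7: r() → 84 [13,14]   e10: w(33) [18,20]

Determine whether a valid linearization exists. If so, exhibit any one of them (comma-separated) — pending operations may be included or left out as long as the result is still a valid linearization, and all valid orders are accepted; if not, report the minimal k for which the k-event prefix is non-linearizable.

not linearizable — minimal violating prefix: 19 events

prefix check: 1..18 passes, 1..19 fails once e9's time-19 response joins
checked exhaustively: 10 real-time-consistent orders of 9 completed operations, zero legal register replays
every completion of the 1 pending operation (e10) was checked; none linearizes
for example e1, e2, e3, e4, e5, e6, e7, e8, e9 (pending dropped) fails at step 2: e2 r() → 1 is not legal there
for example e1, e3, e2, e4, e5, e6, e7, e8, e9 (pending dropped) fails at step 2: e3 r() → 1 is not legal there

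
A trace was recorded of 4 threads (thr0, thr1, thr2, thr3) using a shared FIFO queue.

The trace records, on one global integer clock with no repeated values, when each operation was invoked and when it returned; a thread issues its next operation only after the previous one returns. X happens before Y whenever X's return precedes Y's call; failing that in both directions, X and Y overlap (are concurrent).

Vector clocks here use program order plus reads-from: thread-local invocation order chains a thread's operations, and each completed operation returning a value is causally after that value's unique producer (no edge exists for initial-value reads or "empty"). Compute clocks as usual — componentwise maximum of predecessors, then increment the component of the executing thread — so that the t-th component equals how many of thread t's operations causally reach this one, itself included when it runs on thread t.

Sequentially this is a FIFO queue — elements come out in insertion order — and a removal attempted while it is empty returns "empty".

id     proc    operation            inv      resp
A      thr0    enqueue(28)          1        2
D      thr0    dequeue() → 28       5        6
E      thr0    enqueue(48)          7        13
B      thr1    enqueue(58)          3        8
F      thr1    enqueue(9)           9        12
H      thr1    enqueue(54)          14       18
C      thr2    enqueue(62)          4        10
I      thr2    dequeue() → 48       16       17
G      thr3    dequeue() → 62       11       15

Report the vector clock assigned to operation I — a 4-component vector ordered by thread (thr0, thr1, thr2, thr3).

(3, 0, 2, 0)

no predecessors for C (invoked 4): thr2 increments from zero → (0, 0, 1, 0)
no predecessors for B (invoked 3): thr1 increments from zero → (0, 1, 0, 0)
no predecessors for A (invoked 1): thr0 increments from zero → (1, 0, 0, 0)
G, invoked 11, takes VC(C)=(0, 0, 1, 0) under max, adds 1 for thr3 → (0, 0, 1, 1)
F, invoked 9, takes VC(B)=(0, 1, 0, 0) under max, adds 1 for thr1 → (0, 2, 0, 0)
D, invoked 5, takes VC(A)=(1, 0, 0, 0) under max, adds 1 for thr0 → (2, 0, 0, 0)
H, invoked 14, takes VC(F)=(0, 2, 0, 0) under max, adds 1 for thr1 → (0, 3, 0, 0)
E, invoked 7, takes VC(D)=(2, 0, 0, 0) under max, adds 1 for thr0 → (3, 0, 0, 0)
I, invoked 16, takes VC(C)=(0, 0, 1, 0), VC(E)=(3, 0, 0, 0) under max, adds 1 for thr2 → (3, 0, 2, 0)
target: VC(I) = (3, 0, 2, 0)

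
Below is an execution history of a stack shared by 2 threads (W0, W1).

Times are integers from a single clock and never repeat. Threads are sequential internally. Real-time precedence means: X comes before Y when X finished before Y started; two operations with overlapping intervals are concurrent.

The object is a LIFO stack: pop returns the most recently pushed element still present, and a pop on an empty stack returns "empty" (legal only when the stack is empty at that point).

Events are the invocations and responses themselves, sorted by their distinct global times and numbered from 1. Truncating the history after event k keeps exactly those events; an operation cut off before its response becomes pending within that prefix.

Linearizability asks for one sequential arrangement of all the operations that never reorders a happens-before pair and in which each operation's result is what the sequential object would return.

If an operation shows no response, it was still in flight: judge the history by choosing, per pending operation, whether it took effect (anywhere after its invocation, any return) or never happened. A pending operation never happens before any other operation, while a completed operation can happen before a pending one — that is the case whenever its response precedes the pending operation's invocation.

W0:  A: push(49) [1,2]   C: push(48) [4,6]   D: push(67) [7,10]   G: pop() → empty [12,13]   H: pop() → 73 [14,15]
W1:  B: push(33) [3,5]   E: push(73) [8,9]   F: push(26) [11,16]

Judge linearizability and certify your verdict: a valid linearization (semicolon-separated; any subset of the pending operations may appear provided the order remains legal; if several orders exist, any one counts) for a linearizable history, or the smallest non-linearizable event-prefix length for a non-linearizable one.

through event 12 a valid linearization exists; event 13 (G responding at time 13) ends that
6 completed operations, 4 real-time-consistent orders — every stack replay fails
every completion of the 1 pending operation (F) was checked; none linearizes
take A, B, C, D, E, G (pending dropped): step 6 already fails, because G pop() → empty cannot occur there
take A, B, C, E, D, G (pending dropped): step 6 already fails, because G pop() → empty cannot occur there

not linearizable — minimal violating prefix: 13 events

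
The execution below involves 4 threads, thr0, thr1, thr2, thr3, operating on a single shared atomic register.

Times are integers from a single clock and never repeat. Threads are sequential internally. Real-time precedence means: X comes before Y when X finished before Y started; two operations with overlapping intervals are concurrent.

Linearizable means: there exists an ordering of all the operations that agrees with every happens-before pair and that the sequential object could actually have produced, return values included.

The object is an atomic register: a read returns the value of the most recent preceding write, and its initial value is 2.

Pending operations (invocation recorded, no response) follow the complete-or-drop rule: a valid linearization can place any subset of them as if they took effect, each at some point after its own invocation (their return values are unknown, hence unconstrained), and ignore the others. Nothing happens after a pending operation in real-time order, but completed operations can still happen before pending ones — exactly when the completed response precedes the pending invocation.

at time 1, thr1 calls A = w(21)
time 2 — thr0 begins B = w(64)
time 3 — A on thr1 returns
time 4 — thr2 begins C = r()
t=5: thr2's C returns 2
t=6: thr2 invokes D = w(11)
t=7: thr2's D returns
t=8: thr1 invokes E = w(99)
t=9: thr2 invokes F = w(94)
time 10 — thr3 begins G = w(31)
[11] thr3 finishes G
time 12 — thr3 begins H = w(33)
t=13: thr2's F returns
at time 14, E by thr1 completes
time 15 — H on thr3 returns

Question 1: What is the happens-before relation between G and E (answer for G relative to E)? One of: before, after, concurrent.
concurrent

G spans [10,11], E spans [8,14]
the intervals overlap in both directions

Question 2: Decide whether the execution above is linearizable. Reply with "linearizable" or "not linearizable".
not linearizable

cut after 4 events: linearizable; cut after 5 events (C responds, time 5): not linearizable
exhaustive check: the 2 completed atomic register ops admit one real-time order; illegal
include/drop combinations of the 1 pending operation (B) were all tried; none helps
for example A, C (pending dropped) fails at step 2: C r() → 2 is not legal there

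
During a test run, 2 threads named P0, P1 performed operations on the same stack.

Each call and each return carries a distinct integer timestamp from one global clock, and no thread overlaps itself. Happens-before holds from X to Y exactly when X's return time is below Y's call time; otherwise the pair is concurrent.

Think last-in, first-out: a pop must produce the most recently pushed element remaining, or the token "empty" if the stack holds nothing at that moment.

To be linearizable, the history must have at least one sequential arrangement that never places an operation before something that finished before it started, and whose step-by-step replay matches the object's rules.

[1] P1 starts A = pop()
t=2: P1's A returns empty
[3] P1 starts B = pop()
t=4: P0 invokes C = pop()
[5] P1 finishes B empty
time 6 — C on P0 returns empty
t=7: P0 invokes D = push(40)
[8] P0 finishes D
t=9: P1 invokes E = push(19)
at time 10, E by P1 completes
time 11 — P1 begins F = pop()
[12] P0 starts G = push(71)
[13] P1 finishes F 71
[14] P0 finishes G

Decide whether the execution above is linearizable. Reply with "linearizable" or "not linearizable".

linearizable

witness order: A, B, C, D, E, G, F
step 1: A pop() → empty — stack <>
step 2: B pop() → empty — stack <>
step 3: C pop() → empty — stack <>
step 4: D push(40) — stack <40>
step 5: E push(19) — stack <40,19>
step 6: G push(71) — stack <40,19,71>
step 7: F pop() → 71 — stack <40,19>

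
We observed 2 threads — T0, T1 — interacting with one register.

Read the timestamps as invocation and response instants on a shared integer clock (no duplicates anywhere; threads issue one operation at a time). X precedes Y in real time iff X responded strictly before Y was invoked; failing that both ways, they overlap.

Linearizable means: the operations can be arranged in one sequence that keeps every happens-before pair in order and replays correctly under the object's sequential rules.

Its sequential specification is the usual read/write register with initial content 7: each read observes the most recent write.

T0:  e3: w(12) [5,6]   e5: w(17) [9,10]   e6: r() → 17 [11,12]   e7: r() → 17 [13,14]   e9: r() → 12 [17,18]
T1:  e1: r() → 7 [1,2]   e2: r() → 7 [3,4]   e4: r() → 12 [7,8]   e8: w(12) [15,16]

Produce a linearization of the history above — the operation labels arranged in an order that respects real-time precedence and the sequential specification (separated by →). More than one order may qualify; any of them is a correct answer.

1. e1 r() → 7, leaving value 7
2. e2 r() → 7, leaving value 7
3. e3 w(12), leaving value 12
4. e4 r() → 12, leaving value 12
5. e5 w(17), leaving value 17
6. e6 r() → 17, leaving value 17
7. e7 r() → 17, leaving value 17
8. e8 w(12), leaving value 12
9. e9 r() → 12, leaving value 12

e1 → e2 → e3 → e4 → e5 → e6 → e7 → e8 → e9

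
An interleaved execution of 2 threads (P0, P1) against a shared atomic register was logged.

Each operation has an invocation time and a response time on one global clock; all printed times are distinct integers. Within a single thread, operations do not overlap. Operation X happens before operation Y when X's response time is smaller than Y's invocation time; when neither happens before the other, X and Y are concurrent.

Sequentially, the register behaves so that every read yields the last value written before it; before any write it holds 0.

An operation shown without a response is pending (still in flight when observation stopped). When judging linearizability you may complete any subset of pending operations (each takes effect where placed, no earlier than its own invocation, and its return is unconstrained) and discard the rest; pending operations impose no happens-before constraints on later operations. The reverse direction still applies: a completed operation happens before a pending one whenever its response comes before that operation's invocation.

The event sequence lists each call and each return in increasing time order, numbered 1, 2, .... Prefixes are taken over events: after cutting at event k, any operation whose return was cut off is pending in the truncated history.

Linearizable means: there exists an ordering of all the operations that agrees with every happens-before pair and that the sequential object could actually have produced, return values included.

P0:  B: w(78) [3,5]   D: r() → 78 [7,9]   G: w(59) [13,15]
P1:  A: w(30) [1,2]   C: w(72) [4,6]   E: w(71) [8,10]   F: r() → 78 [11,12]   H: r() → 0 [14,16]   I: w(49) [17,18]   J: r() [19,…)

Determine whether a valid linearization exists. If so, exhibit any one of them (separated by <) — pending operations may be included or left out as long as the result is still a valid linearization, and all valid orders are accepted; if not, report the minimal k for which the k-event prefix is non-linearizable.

already the first 12 events (up to F's response at time 12) admit no linearization; the first 11 still do
checked exhaustively: 4 real-time-consistent orders of 6 completed operations, zero legal atomic register replays
one such order, A, B, C, D, E, F, breaks at step 4 where D r() → 78 is illegal
one such order, A, B, C, E, D, F, breaks at step 5 where D r() → 78 is illegal

not linearizable — minimal violating prefix: 12 events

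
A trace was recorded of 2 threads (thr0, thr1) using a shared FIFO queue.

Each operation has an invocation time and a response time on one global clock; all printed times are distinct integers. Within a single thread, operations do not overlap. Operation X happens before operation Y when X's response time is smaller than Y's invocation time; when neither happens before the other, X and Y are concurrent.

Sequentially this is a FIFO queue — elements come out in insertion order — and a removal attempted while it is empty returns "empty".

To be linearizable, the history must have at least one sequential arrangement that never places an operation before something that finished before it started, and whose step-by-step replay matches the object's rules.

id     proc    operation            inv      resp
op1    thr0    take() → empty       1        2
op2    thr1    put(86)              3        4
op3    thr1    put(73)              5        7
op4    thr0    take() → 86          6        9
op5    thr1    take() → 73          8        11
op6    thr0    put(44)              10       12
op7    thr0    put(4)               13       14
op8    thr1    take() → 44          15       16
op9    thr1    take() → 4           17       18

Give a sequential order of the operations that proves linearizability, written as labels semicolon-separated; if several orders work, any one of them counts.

after step 1 (op1 take() → empty): queue <>
after step 2 (op2 put(86)): queue <86>
after step 3 (op3 put(73)): queue <86,73>
after step 4 (op4 take() → 86): queue <73>
after step 5 (op5 take() → 73): queue <>
after step 6 (op6 put(44)): queue <44>
after step 7 (op7 put(4)): queue <44,4>
after step 8 (op8 take() → 44): queue <4>
after step 9 (op9 take() → 4): queue <>

op1; op2; op3; op4; op5; op6; op7; op8; op9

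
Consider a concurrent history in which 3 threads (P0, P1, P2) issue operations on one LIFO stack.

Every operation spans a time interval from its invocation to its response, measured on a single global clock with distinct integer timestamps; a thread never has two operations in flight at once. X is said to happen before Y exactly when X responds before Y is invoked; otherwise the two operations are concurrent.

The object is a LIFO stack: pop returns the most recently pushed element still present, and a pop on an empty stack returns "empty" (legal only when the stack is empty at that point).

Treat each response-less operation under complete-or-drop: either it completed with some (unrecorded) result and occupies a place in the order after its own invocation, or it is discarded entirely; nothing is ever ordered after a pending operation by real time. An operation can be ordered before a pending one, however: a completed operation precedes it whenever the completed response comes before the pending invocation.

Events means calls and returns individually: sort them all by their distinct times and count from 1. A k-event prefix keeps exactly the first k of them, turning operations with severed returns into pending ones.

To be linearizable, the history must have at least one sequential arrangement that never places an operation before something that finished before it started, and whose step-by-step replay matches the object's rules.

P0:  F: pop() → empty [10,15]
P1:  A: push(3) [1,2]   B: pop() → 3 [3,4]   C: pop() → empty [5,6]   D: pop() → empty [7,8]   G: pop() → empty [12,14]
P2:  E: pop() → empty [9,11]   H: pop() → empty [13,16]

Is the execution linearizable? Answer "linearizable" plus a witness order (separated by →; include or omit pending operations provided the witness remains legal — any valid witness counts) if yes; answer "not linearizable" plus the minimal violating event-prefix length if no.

after step 1 (A push(3)): stack <3>
after step 2 (B pop() → 3): stack <>
after step 3 (C pop() → empty): stack <>
after step 4 (D pop() → empty): stack <>
after step 5 (E pop() → empty): stack <>
after step 6 (F pop() → empty): stack <>
after step 7 (G pop() → empty): stack <>
after step 8 (H pop() → empty): stack <>

linearizable — witness: A → B → C → D → E → F → G → H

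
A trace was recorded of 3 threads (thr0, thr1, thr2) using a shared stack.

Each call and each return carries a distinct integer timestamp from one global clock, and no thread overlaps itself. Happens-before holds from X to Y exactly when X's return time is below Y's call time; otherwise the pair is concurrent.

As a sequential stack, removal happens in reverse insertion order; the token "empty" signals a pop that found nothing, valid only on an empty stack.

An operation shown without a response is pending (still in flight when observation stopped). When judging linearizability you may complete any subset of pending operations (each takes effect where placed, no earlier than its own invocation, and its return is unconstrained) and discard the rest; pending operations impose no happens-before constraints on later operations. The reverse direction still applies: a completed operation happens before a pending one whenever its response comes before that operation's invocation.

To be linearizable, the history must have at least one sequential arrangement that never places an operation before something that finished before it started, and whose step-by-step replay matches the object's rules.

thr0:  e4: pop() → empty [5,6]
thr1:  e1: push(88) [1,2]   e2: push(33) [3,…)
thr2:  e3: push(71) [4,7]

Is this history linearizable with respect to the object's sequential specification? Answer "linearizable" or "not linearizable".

events 1..5 are fine; event 6 — the response of e4 at time 6 — makes the prefix non-linearizable
exactly one order of the 2 completed ops respects real time; the stack replay fails
including or dropping the 2 pending operations (e2, e3) in any combination fails
one such order, e1, e4 (pending dropped), breaks at step 2 where e4 pop() → empty is illegal

not linearizable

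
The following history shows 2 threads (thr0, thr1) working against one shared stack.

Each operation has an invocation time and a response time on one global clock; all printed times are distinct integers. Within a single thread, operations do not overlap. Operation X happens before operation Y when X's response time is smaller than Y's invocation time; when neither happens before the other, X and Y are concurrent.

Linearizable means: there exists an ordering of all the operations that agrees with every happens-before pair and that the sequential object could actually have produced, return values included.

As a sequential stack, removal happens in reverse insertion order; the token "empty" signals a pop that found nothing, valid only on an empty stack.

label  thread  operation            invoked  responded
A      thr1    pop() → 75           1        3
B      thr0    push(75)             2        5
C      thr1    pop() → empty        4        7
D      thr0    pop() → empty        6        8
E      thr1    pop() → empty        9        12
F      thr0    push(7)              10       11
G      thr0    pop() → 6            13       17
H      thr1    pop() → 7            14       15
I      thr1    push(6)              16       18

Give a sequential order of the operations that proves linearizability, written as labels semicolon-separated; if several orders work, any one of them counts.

B; A; C; D; E; F; H; I; G

1. B push(75), leaving stack <75>
2. A pop() → 75, leaving stack <>
3. C pop() → empty, leaving stack <>
4. D pop() → empty, leaving stack <>
5. E pop() → empty, leaving stack <>
6. F push(7), leaving stack <7>
7. H pop() → 7, leaving stack <>
8. I push(6), leaving stack <6>
9. G pop() → 6, leaving stack <>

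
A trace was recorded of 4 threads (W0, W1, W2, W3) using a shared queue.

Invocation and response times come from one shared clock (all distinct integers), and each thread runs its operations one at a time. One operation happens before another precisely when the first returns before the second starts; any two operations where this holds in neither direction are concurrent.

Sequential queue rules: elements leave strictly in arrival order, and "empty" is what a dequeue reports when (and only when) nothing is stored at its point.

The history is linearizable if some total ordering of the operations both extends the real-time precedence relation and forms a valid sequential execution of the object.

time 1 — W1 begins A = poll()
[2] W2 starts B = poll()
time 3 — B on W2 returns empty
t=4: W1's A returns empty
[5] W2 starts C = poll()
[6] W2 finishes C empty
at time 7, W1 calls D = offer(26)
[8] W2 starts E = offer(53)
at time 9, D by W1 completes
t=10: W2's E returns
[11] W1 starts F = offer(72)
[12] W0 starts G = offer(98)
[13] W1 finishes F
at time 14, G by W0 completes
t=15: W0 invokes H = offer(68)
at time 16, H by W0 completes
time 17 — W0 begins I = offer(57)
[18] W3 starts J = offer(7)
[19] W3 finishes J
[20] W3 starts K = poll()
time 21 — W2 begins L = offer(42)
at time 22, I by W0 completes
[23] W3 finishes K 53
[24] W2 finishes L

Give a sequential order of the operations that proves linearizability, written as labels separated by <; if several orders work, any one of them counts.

after step 1 (A poll() → empty): queue <>
after step 2 (B poll() → empty): queue <>
after step 3 (C poll() → empty): queue <>
after step 4 (E offer(53)): queue <53>
after step 5 (D offer(26)): queue <53,26>
after step 6 (F offer(72)): queue <53,26,72>
after step 7 (G offer(98)): queue <53,26,72,98>
after step 8 (H offer(68)): queue <53,26,72,98,68>
after step 9 (I offer(57)): queue <53,26,72,98,68,57>
after step 10 (J offer(7)): queue <53,26,72,98,68,57,7>
after step 11 (K poll() → 53): queue <26,72,98,68,57,7>
after step 12 (L offer(42)): queue <26,72,98,68,57,7,42>

A < B < C < E < D < F < G < H < I < J < K < L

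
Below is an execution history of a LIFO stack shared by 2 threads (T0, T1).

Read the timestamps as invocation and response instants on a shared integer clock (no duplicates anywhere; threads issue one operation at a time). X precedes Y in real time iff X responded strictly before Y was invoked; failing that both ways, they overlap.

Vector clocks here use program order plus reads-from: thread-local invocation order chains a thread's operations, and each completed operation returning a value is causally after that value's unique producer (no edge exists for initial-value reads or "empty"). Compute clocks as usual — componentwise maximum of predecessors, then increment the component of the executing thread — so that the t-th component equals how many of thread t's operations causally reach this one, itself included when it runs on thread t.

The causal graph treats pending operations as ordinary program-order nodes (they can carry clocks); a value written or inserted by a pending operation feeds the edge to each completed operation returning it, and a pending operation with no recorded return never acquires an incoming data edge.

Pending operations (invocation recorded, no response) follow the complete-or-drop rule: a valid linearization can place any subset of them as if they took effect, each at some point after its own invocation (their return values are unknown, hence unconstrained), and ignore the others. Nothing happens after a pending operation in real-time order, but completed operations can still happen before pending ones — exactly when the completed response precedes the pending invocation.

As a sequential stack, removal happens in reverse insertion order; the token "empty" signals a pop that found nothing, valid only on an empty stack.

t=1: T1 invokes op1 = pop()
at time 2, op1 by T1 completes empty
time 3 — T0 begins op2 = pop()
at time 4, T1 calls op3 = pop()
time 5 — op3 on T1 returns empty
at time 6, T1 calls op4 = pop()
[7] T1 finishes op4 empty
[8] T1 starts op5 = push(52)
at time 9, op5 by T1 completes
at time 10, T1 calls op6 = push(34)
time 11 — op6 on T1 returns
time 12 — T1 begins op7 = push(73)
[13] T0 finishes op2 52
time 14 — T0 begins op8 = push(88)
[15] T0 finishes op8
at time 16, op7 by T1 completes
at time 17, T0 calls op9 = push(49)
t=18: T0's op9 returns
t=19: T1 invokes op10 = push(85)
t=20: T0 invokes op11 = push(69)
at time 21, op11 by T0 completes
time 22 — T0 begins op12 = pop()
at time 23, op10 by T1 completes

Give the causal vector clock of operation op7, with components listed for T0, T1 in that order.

(0, 6)

root op op1, invoked 1: fresh clock plus T1's own tick → (0, 1)
merge at op3 (invoked 4): VC(op1)=(0, 1), own-thread bump on T1 → (0, 2)
merge at op4 (invoked 6): VC(op3)=(0, 2), own-thread bump on T1 → (0, 3)
merge at op5 (invoked 8): VC(op4)=(0, 3), own-thread bump on T1 → (0, 4)
merge at op6 (invoked 10): VC(op5)=(0, 4), own-thread bump on T1 → (0, 5)
merge at op2 (invoked 3): VC(op5)=(0, 4), own-thread bump on T0 → (1, 4)
merge at op7 (invoked 12): VC(op6)=(0, 5), own-thread bump on T1 → (0, 6)
merge at op8 (invoked 14): VC(op2)=(1, 4), own-thread bump on T0 → (2, 4)
merge at op10 (invoked 19): VC(op7)=(0, 6), own-thread bump on T1 → (0, 7)
merge at op9 (invoked 17): VC(op8)=(2, 4), own-thread bump on T0 → (3, 4)
merge at op11 (invoked 20): VC(op9)=(3, 4), own-thread bump on T0 → (4, 4)
merge at op12 (invoked 22): VC(op11)=(4, 4), own-thread bump on T0 → (5, 4)
target: VC(op7) = (0, 6)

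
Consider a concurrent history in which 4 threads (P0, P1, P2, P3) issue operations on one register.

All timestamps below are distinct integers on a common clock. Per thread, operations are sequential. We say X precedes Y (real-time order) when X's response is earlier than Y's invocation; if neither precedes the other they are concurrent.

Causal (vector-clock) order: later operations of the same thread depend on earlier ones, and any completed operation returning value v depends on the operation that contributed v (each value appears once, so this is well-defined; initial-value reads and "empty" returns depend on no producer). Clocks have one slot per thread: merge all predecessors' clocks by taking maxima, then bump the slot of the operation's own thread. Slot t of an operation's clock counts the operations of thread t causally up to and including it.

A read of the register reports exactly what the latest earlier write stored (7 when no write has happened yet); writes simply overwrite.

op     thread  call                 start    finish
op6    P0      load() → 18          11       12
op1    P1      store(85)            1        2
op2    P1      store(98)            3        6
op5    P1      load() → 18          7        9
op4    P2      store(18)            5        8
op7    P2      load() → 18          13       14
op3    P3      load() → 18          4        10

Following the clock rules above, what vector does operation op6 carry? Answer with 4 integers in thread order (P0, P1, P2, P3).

(1, 0, 1, 0)

root op op4, invoked 5: fresh clock plus P2's own tick → (0, 0, 1, 0)
root op op1, invoked 1: fresh clock plus P1's own tick → (0, 1, 0, 0)
from VC(op4)=(0, 0, 1, 0), op3 (invoked 4) maxes components and bumps P3 → (0, 0, 1, 1)
from VC(op4)=(0, 0, 1, 0), op7 (invoked 13) maxes components and bumps P2 → (0, 0, 2, 0)
from VC(op1)=(0, 1, 0, 0), op2 (invoked 3) maxes components and bumps P1 → (0, 2, 0, 0)
from VC(op4)=(0, 0, 1, 0), op6 (invoked 11) maxes components and bumps P0 → (1, 0, 1, 0)
from VC(op2)=(0, 2, 0, 0), VC(op4)=(0, 0, 1, 0), op5 (invoked 7) maxes components and bumps P1 → (0, 3, 1, 0)
target: VC(op6) = (1, 0, 1, 0)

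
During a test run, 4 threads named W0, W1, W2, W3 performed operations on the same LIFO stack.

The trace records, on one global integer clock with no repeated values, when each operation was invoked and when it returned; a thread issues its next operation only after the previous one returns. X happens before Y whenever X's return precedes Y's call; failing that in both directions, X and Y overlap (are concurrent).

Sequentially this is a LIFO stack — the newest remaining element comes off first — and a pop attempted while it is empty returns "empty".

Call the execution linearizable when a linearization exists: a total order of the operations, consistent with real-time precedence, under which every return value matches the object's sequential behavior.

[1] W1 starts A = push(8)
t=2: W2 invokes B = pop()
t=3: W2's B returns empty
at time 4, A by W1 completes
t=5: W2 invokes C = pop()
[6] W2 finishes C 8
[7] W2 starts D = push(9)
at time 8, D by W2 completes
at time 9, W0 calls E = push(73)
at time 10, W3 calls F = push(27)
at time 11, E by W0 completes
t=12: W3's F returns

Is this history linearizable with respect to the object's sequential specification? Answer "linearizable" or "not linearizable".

one valid linearization: B, A, C, D, E, F
after step 1 (B pop() → empty): stack <>
after step 2 (A push(8)): stack <8>
after step 3 (C pop() → 8): stack <>
after step 4 (D push(9)): stack <9>
after step 5 (E push(73)): stack <9,73>
after step 6 (F push(27)): stack <9,73,27>

linearizable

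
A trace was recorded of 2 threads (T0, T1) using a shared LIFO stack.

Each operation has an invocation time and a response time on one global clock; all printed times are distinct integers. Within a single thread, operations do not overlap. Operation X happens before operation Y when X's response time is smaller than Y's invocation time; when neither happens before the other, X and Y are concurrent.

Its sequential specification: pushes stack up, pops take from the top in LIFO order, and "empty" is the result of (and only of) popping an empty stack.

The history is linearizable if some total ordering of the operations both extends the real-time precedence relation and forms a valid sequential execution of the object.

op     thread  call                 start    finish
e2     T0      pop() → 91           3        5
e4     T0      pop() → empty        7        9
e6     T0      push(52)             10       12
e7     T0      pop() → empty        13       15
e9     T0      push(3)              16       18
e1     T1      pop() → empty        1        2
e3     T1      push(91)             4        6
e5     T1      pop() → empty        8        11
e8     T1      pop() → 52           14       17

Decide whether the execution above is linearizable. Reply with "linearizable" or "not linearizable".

linearizable

witness order: e1, e3, e2, e4, e5, e6, e8, e7, e9
after step 1 (e1 pop() → empty): stack <>
after step 2 (e3 push(91)): stack <91>
after step 3 (e2 pop() → 91): stack <>
after step 4 (e4 pop() → empty): stack <>
after step 5 (e5 pop() → empty): stack <>
after step 6 (e6 push(52)): stack <52>
after step 7 (e8 pop() → 52): stack <>
after step 8 (e7 pop() → empty): stack <>
after step 9 (e9 push(3)): stack <3>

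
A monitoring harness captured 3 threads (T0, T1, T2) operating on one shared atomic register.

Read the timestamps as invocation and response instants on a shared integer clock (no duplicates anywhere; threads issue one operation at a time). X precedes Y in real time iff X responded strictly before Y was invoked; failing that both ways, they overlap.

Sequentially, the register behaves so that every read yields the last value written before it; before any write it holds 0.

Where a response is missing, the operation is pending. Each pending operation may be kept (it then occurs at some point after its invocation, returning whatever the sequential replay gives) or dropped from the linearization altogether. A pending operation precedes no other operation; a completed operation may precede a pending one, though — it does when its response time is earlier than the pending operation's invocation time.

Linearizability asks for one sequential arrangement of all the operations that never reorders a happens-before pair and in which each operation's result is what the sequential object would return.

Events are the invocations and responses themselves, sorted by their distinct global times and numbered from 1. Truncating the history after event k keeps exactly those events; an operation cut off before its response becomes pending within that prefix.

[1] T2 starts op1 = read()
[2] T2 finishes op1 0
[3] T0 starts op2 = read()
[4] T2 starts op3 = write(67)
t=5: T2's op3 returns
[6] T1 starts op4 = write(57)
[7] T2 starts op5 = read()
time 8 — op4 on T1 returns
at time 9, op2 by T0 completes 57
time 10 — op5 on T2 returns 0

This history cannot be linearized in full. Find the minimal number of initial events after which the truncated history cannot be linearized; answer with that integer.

10

events 1..9 are linearizable, e.g. via op1, op3, op4, op2:
step 1: op1 read() → 0 — value 0
step 2: op3 write(67) — value 67
step 3: op4 write(57) — value 57
step 4: op2 read() → 57 — value 57
event 10 — op5's response, time 10 — after it, nothing linearizes
sample order op1, op2, op3, op4, op5 stalls at step 2 — op2 read() → 57 has no legal effect
sample order op1, op2, op3, op5, op4 stalls at step 2 — op2 read() → 57 has no legal effect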